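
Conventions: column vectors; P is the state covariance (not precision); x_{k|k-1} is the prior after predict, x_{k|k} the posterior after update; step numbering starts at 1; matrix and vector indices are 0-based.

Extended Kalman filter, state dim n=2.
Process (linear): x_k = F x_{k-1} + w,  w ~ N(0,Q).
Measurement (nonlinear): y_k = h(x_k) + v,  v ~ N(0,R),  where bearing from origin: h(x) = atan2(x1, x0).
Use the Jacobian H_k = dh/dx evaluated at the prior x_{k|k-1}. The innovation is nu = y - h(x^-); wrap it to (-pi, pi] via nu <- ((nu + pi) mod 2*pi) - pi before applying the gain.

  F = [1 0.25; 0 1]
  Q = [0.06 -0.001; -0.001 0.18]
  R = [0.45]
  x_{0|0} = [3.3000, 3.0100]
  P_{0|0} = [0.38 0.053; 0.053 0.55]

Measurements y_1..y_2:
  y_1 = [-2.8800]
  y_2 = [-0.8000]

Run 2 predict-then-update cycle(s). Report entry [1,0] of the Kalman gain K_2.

K[1,0] = 0.1782

step 1: x^-=[4.0525, 3.0100]  P^-=[0.5009 0.1895; 0.1895 0.7300]  H_jac=[-0.1181 0.1590]  S=[0.4683]  K=[-0.0620; 0.2001]  nu=[2.7643]  x^+=[3.8812, 3.5631]  P^+=[0.4991 0.1953; 0.1953 0.7113]
step 2: x^-=[4.7719, 3.5631]  P^-=[0.7012 0.3721; 0.3721 0.8913]  H_jac=[-0.1005 0.1345]  S=[0.4632]  K=[-0.0440; 0.1782]  nu=[-1.4414]  x^+=[4.8354, 3.3063]  P^+=[0.7003 0.3758; 0.3758 0.8765]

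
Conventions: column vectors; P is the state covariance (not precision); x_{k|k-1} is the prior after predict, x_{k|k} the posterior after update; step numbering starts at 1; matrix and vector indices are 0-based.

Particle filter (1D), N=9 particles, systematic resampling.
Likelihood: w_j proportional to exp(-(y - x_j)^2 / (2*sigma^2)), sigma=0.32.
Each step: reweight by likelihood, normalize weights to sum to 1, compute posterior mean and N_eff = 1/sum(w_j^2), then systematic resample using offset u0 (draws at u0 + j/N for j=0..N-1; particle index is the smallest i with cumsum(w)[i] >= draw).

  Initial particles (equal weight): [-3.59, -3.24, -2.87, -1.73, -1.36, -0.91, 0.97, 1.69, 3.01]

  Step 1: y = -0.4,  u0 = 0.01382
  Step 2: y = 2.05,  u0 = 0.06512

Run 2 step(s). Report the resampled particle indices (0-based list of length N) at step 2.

resampled_idx = [1, 2, 3, 4, 5, 5, 6, 7, 8]

step 1: w=[0.0000, 0.0000, 0.0000, 0.0006, 0.0380, 0.9610, 0.0004, 0.0000, 0.0000]  mean=-0.9269  Neff=1.0811  idx=[4, 5, 5, 5, 5, 5, 5, 5, 5]
step 2: w=[0.0000, 0.1250, 0.1250, 0.1250, 0.1250, 0.1250, 0.1250, 0.1250, 0.1250]  mean=-0.9100  Neff=8.0000  idx=[1, 2, 3, 4, 5, 5, 6, 7, 8]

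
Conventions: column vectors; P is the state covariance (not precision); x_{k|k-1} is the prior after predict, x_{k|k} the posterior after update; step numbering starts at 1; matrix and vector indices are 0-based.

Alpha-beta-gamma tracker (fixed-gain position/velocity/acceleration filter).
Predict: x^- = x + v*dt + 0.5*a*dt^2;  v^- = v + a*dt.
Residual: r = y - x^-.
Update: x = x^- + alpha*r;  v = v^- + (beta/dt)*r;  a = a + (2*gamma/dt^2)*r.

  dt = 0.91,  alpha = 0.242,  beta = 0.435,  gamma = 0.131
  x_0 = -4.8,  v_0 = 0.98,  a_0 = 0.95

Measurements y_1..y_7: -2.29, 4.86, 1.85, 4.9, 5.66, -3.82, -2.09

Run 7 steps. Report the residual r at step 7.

resid = 4.8240

step 1: x_pred=-3.5149  r=1.2249  x^+=-3.2184  v^+=2.4300  a^+=1.3375
step 2: x_pred=-0.4533  r=5.3133  x^+=0.8325  v^+=6.1870  a^+=3.0186
step 3: x_pred=7.7126  r=-5.8626  x^+=6.2938  v^+=6.1315  a^+=1.1638
step 4: x_pred=12.3554  r=-7.4554  x^+=10.5512  v^+=3.6267  a^+=-1.1950
step 5: x_pred=13.3567  r=-7.6967  x^+=11.4941  v^+=-1.1399  a^+=-3.6302
step 6: x_pred=8.9537  r=-12.7737  x^+=5.8625  v^+=-10.5495  a^+=-7.6716
step 7: x_pred=-6.9140  r=4.8240  x^+=-5.7466  v^+=-15.2246  a^+=-6.1453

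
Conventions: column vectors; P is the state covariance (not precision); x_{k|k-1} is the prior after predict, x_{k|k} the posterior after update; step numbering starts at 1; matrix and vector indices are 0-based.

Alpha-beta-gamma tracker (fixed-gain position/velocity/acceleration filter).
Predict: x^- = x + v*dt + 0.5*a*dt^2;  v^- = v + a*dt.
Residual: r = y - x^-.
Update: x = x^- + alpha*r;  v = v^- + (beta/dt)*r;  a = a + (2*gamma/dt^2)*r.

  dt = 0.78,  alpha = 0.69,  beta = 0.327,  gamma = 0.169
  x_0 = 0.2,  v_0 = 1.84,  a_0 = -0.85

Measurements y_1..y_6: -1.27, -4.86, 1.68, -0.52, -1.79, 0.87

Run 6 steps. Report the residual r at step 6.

resid = 1.5385

step 1: x_pred=1.3766  r=-2.6466  x^+=-0.4495  v^+=0.0675  a^+=-2.3203
step 2: x_pred=-1.1028  r=-3.7572  x^+=-3.6953  v^+=-3.3176  a^+=-4.4077
step 3: x_pred=-7.6238  r=9.3038  x^+=-1.2042  v^+=-2.8551  a^+=0.7611
step 4: x_pred=-3.1997  r=2.6797  x^+=-1.3507  v^+=-1.1381  a^+=2.2498
step 5: x_pred=-1.5540  r=-0.2360  x^+=-1.7168  v^+=0.5178  a^+=2.1187
step 6: x_pred=-0.6685  r=1.5385  x^+=0.3931  v^+=2.8153  a^+=2.9734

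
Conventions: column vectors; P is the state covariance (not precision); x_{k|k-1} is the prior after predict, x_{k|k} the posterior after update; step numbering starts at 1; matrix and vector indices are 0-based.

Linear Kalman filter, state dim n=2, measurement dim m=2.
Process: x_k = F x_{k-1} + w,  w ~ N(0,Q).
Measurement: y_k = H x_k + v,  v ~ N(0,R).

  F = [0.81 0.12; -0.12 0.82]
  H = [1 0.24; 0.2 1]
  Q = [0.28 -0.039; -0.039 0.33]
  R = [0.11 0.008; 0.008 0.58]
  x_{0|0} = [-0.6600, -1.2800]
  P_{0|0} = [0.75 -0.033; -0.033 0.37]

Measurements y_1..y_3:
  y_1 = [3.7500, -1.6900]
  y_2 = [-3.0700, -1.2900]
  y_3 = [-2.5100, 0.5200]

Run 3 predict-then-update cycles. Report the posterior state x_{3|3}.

step 1: x^-=[-0.6882, -0.9704]  P^-=[0.7710 -0.0969; -0.0969 0.5961]  S=[0.8688 0.2037; 0.2037 1.1681]  K=[0.8853 -0.1053; -0.0653 0.5051]  nu=[4.6711, -0.5820]  x^+=[3.5086, -1.5694]  P^+=[0.1150 -0.0770; -0.0770 0.3078]
step 2: x^-=[2.6537, -1.7080]  P^-=[0.3449 -0.0699; -0.0699 0.5538]  S=[0.4533 0.1366; 0.1366 1.1196]  K=[0.7519 -0.0926; -0.0066 0.4829]  nu=[-5.3137, -0.1128]  x^+=[-1.3312, -1.7273]  P^+=[0.0981 -0.0673; -0.0673 0.2935]
step 3: x^-=[-1.2855, -1.2566]  P^-=[0.3355 -0.0634; -0.0634 0.5420]  S=[0.4463 0.1388; 0.1388 1.1101]  K=[0.7456 -0.0899; 0.0012 0.4767]  nu=[-0.9229, 2.0337]  x^+=[-2.1564, -0.2883]  P^+=[0.0970 -0.0656; -0.0656 0.2896]

x_post = [-2.1564, -0.2883]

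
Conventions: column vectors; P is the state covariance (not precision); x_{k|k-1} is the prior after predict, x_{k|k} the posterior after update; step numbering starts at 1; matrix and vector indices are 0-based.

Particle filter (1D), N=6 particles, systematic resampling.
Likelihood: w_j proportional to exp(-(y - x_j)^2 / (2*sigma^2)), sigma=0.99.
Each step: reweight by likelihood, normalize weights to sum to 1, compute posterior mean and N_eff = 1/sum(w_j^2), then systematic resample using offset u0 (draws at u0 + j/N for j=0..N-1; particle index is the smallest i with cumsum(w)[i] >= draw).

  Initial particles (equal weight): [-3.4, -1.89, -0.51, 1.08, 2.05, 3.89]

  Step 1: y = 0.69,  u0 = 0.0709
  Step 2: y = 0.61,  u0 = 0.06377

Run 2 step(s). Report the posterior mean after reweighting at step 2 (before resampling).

step 1: w=[0.0001, 0.0183, 0.2616, 0.5047, 0.2123, 0.0029]  mean=0.8234  Neff=2.7128  idx=[2, 2, 3, 3, 3, 4]
step 2: w=[0.1292, 0.1292, 0.2189, 0.2189, 0.2189, 0.0851]  mean=0.7517  Neff=5.4256  idx=[0, 1, 2, 3, 4, 4]

post_mean = 0.7517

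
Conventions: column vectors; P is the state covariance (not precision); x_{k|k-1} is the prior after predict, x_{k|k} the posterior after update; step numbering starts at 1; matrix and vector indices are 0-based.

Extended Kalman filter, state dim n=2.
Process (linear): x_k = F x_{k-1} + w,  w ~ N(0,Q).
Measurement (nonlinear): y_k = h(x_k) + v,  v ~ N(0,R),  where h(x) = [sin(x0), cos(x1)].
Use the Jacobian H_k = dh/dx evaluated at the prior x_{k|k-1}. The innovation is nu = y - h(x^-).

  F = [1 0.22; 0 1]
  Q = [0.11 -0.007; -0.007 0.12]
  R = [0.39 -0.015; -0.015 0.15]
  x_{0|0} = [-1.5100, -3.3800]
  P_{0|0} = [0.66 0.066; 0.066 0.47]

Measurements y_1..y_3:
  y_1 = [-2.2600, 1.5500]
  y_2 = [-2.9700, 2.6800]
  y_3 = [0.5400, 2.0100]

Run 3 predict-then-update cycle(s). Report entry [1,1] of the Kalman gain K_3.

K[1,1] = 0.6054

step 1: x^-=[-2.2536, -3.3800]  P^-=[0.8218 0.1624; 0.1624 0.5900]  H_jac=[-0.6310 0.0000; 0.0000 -0.2362]  S=[0.7172 0.0092; 0.0092 0.1829]  K=[-0.7208 -0.1734; -0.1332 -0.7551]  nu=[-1.4842, 2.5217]  x^+=[-1.6212, -5.0864]  P^+=[0.4414 0.0644; 0.0644 0.4711]
step 2: x^-=[-2.7402, -5.0864]  P^-=[0.6025 0.1610; 0.1610 0.5911]  H_jac=[-0.9205 0.0000; 0.0000 -0.9309]  S=[0.9005 0.1230; 0.1230 0.6622]  K=[-0.6002 -0.1149; -0.0525 -0.8212]  nu=[-2.5793, 2.3146]  x^+=[-1.4580, -6.8519]  P^+=[0.2524 0.0088; 0.0088 0.1315]
step 3: x^-=[-2.9655, -6.8519]  P^-=[0.3727 0.0308; 0.0308 0.2515]  H_jac=[-0.9845 0.0000; 0.0000 0.5385]  S=[0.7512 -0.0313; -0.0313 0.2229]  K=[-0.4882 0.0058; -0.0151 0.6054]  nu=[0.7152, 1.1674]  x^+=[-3.3079, -6.1560]  P^+=[0.1935 0.0152; 0.0152 0.1690]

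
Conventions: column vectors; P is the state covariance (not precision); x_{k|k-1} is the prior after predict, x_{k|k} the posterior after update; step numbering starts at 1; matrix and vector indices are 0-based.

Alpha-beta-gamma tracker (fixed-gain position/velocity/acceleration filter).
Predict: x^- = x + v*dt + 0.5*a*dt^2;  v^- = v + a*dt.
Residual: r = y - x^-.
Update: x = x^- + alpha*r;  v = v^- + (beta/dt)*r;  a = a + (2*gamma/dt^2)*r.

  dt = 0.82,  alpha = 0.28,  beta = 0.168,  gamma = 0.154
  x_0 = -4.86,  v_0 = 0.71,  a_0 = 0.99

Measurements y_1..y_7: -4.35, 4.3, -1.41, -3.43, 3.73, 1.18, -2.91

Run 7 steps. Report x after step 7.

step 1: x_pred=-3.9450  r=-0.4050  x^+=-4.0584  v^+=1.4388  a^+=0.8045
step 2: x_pred=-2.6081  r=6.9081  x^+=-0.6738  v^+=3.5138  a^+=3.9688
step 3: x_pred=3.5418  r=-4.9518  x^+=2.1553  v^+=5.7537  a^+=1.7006
step 4: x_pred=7.4450  r=-10.8750  x^+=4.4000  v^+=4.9201  a^+=-3.2809
step 5: x_pred=7.3315  r=-3.6015  x^+=6.3231  v^+=1.4919  a^+=-4.9306
step 6: x_pred=5.8888  r=-4.7088  x^+=4.5703  v^+=-3.5159  a^+=-7.0875
step 7: x_pred=-0.6955  r=-2.2145  x^+=-1.3156  v^+=-9.7813  a^+=-8.1018

x_post = -1.3156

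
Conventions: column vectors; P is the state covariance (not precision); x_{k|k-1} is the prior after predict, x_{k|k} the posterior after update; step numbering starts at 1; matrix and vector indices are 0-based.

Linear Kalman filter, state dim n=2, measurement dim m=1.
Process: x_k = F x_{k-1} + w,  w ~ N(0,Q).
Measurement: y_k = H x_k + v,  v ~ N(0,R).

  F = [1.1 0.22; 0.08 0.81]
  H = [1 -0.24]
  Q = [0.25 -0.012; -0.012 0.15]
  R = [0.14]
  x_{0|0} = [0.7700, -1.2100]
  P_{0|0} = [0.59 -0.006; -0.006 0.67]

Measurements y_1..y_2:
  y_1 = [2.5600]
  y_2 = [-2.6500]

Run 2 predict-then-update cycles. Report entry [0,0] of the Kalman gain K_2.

K[0,0] = 0.8070

step 1: x^-=[0.5808, -0.9185]  P^-=[0.9934 0.1539; 0.1539 0.5926]  S=[1.0937]  K=[0.8745; 0.0106]  nu=[1.7588]  x^+=[2.1189, -0.8998]  P^+=[0.1569 0.1437; 0.1437 0.5925]
step 2: x^-=[2.1329, -0.5593]  P^-=[0.5381 0.2379; 0.2379 0.5583]  S=[0.5960]  K=[0.8070; 0.1744]  nu=[-4.9171]  x^+=[-1.8351, -1.4167]  P^+=[0.1500 0.1541; 0.1541 0.5402]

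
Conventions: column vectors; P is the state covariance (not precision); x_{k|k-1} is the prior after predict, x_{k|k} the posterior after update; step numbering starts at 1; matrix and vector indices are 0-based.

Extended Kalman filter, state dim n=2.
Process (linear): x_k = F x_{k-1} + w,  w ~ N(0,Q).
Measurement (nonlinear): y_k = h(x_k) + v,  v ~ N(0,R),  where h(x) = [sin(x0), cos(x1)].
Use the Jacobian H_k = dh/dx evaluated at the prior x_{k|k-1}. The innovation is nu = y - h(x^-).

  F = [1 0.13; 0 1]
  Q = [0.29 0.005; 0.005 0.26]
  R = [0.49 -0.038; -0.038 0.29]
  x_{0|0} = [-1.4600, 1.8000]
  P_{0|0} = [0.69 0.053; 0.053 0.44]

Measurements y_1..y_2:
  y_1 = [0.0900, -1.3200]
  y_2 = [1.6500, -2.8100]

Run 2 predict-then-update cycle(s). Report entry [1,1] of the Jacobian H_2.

H_jac[1,1] = -0.5520

step 1: x^-=[-1.2260, 1.8000]  P^-=[1.0012 0.1152; 0.1152 0.7000]  H_jac=[0.3380 0.0000; 0.0000 -0.9738]  S=[0.6044 -0.0759; -0.0759 0.9539]  K=[0.5507 -0.0738; -0.0256 -0.7167]  nu=[1.0311, -1.0928]  x^+=[-0.5776, 2.5568]  P^+=[0.8066 0.0435; 0.0435 0.2124]
step 2: x^-=[-0.2452, 2.5568]  P^-=[1.1115 0.0761; 0.0761 0.4724]  H_jac=[0.9701 0.0000; 0.0000 -0.5520]  S=[1.5360 -0.0787; -0.0787 0.4340]  K=[0.7036 0.0309; 0.0174 -0.5978]  nu=[1.8927, -1.9762]  x^+=[1.0254, 3.7711]  P^+=[0.3542 0.0322; 0.0322 0.3152]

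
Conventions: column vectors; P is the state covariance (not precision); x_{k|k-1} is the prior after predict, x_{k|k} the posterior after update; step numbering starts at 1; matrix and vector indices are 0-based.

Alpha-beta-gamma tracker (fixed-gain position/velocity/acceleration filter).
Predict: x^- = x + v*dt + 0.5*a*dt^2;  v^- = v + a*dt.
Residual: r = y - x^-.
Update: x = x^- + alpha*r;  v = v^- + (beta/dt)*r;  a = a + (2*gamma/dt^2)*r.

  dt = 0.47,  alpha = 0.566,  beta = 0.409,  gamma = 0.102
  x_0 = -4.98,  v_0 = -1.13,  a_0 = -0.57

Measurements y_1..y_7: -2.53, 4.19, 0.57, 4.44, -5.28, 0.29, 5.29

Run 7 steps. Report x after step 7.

x_post = 0.5397

step 1: x_pred=-5.5741  r=3.0441  x^+=-3.8511  v^+=1.2511  a^+=2.2412
step 2: x_pred=-3.0156  r=7.2056  x^+=1.0628  v^+=8.5748  a^+=8.8955
step 3: x_pred=6.0754  r=-5.5054  x^+=2.9594  v^+=7.9648  a^+=3.8112
step 4: x_pred=7.1238  r=-2.6838  x^+=5.6048  v^+=7.4206  a^+=1.3328
step 5: x_pred=9.2396  r=-14.5196  x^+=1.0215  v^+=-4.5882  a^+=-12.0760
step 6: x_pred=-2.4687  r=2.7587  x^+=-0.9073  v^+=-7.8632  a^+=-9.5284
step 7: x_pred=-5.6554  r=10.9454  x^+=0.5397  v^+=-2.8167  a^+=0.5796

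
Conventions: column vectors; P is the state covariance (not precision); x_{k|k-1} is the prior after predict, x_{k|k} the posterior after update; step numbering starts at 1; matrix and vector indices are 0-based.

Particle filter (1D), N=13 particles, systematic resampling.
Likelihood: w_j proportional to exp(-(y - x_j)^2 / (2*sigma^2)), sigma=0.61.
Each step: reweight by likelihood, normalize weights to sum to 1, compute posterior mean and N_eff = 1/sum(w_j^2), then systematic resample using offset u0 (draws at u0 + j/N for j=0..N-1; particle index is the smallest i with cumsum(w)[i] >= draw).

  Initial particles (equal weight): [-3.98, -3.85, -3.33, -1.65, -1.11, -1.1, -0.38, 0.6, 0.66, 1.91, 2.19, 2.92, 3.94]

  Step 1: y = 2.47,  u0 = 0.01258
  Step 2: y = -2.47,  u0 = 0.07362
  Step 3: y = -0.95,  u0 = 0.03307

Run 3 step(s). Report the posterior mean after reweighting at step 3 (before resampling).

step 1: w=[0.0000, 0.0000, 0.0000, 0.0000, 0.0000, 0.0000, 0.0000, 0.0038, 0.0051, 0.2741, 0.3759, 0.3182, 0.0229]  mean=2.3717  Neff=3.1423  idx=[9, 9, 9, 9, 10, 10, 10, 10, 10, 11, 11, 11, 11]
step 2: w=[0.2400, 0.2400, 0.2400, 0.2400, 0.0080, 0.0080, 0.0080, 0.0080, 0.0080, 0.0000, 0.0000, 0.0000, 0.0000]  mean=1.9212  Neff=4.3343  idx=[0, 0, 0, 1, 1, 1, 2, 2, 2, 3, 3, 3, 8]
step 3: w=[0.0826, 0.0826, 0.0826, 0.0826, 0.0826, 0.0826, 0.0826, 0.0826, 0.0826, 0.0826, 0.0826, 0.0826, 0.0086]  mean=1.9124  Neff=12.1990  idx=[0, 1, 2, 3, 4, 5, 5, 6, 7, 8, 9, 10, 11]

post_mean = 1.9124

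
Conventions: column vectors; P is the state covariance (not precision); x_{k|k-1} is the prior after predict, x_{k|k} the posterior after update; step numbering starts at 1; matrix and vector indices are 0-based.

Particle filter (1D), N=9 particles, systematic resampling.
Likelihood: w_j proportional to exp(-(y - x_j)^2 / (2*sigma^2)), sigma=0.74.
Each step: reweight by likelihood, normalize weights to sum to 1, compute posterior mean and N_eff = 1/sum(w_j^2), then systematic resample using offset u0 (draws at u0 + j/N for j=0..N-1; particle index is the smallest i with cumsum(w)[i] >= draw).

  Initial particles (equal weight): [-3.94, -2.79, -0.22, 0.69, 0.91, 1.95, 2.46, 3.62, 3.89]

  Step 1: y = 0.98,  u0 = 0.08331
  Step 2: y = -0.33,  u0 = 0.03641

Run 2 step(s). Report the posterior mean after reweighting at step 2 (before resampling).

step 1: w=[0.0000, 0.0000, 0.0976, 0.3366, 0.3619, 0.1539, 0.0492, 0.0006, 0.0002]  mean=0.9642  Neff=3.5727  idx=[2, 3, 3, 3, 4, 4, 4, 5, 6]
step 2: w=[0.3416, 0.1336, 0.1336, 0.1336, 0.0848, 0.0848, 0.0848, 0.0030, 0.0003]  mean=0.4395  Neff=5.2146  idx=[0, 0, 0, 1, 2, 2, 3, 4, 6]

post_mean = 0.4395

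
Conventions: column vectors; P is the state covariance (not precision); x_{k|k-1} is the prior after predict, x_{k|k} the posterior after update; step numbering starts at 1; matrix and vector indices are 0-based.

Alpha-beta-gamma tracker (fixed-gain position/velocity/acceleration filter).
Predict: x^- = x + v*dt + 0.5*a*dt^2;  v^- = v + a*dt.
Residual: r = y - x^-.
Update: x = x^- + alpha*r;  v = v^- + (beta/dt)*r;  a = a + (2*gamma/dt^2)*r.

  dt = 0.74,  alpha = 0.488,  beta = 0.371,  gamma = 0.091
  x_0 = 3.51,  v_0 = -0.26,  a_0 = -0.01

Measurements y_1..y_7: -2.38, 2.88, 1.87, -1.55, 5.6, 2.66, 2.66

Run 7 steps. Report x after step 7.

x_post = 4.8774

step 1: x_pred=3.3149  r=-5.6949  x^+=0.5358  v^+=-3.1225  a^+=-1.9027
step 2: x_pred=-2.2959  r=5.1759  x^+=0.2300  v^+=-1.9356  a^+=-0.1825
step 3: x_pred=-1.2524  r=3.1224  x^+=0.2713  v^+=-0.5053  a^+=0.8553
step 4: x_pred=0.1316  r=-1.6816  x^+=-0.6890  v^+=-0.7155  a^+=0.2964
step 5: x_pred=-1.1373  r=6.7373  x^+=2.1505  v^+=2.8816  a^+=2.5356
step 6: x_pred=4.9771  r=-2.3171  x^+=3.8464  v^+=3.5962  a^+=1.7654
step 7: x_pred=6.9910  r=-4.3310  x^+=4.8774  v^+=2.7313  a^+=0.3260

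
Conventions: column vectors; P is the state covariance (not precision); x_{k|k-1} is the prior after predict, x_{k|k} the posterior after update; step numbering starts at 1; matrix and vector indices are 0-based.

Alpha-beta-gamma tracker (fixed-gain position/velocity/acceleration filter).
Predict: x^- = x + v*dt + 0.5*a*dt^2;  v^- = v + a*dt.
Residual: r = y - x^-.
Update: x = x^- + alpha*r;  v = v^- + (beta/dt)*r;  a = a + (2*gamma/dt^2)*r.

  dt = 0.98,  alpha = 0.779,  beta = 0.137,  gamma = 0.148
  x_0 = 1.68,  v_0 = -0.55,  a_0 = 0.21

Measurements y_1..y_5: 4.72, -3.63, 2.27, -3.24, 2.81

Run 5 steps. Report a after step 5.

step 1: x_pred=1.2418  r=3.4782  x^+=3.9513  v^+=0.1420  a^+=1.2820
step 2: x_pred=4.7061  r=-8.3361  x^+=-1.7877  v^+=0.2330  a^+=-1.2873
step 3: x_pred=-2.1775  r=4.4475  x^+=1.2871  v^+=-0.4067  a^+=0.0835
step 4: x_pred=0.9286  r=-4.1686  x^+=-2.3187  v^+=-0.9077  a^+=-1.2013
step 5: x_pred=-3.7851  r=6.5951  x^+=1.3525  v^+=-1.1630  a^+=0.8314

a_post = 0.8314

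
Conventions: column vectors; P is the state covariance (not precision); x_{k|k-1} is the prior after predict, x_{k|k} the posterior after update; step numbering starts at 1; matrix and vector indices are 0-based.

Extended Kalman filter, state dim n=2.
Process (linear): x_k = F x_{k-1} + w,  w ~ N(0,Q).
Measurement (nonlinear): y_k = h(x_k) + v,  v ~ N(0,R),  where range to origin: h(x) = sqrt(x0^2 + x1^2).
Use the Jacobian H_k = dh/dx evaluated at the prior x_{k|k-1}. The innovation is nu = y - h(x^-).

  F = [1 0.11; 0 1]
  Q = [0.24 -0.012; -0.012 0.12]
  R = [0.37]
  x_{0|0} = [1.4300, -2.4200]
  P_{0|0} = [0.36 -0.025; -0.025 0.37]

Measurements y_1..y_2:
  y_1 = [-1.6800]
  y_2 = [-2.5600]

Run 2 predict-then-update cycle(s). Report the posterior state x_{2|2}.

x_post = [1.3795, 0.9381]

step 1: x^-=[1.1638, -2.4200]  P^-=[0.5990 0.0037; 0.0037 0.4900]  H_jac=[0.4334 -0.9012]  S=[0.8776]  K=[0.2920; -0.5014]  nu=[-4.3653]  x^+=[-0.1109, -0.2314]  P^+=[0.5241 0.1322; 0.1322 0.2694]
step 2: x^-=[-0.1364, -0.2314]  P^-=[0.7965 0.1498; 0.1498 0.3894]  H_jac=[-0.5077 -0.8615]  S=[0.9954]  K=[-0.5359; -0.4135]  nu=[-2.8286]  x^+=[1.3795, 0.9381]  P^+=[0.5106 -0.0707; -0.0707 0.2192]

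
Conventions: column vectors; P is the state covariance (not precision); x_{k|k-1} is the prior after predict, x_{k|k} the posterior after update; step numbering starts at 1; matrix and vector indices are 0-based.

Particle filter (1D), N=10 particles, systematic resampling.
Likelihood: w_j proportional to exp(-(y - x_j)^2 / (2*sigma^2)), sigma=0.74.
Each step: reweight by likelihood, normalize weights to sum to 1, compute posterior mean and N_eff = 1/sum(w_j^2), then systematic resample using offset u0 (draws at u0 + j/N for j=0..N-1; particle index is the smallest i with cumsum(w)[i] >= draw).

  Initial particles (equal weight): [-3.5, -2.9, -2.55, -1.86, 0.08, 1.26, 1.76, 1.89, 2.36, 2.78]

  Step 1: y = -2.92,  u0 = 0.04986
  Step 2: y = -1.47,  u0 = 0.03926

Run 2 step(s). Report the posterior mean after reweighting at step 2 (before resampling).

post_mean = -2.4177

step 1: w=[0.2471, 0.3359, 0.2965, 0.1204, 0.0001, 0.0000, 0.0000, 0.0000, 0.0000, 0.0000]  mean=-2.8190  Neff=3.6195  idx=[0, 0, 1, 1, 1, 1, 2, 2, 2, 3]
step 2: w=[0.0090, 0.0090, 0.0602, 0.0602, 0.0602, 0.0602, 0.1342, 0.1342, 0.1342, 0.3388]  mean=-2.4177  Neff=5.4524  idx=[2, 4, 5, 6, 7, 8, 8, 9, 9, 9]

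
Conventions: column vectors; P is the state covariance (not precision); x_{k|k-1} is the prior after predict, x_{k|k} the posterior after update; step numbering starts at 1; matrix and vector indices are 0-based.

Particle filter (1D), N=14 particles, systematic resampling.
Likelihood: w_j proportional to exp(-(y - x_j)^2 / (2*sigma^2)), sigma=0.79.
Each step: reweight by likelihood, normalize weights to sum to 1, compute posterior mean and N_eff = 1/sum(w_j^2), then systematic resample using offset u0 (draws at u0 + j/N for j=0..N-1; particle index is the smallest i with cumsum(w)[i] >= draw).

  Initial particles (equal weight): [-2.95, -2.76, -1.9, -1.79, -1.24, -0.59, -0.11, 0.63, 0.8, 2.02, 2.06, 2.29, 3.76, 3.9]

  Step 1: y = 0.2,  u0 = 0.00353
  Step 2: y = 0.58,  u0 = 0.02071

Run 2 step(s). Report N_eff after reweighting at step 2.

N_eff = 11.6224

step 1: w=[0.0001, 0.0003, 0.0082, 0.0117, 0.0532, 0.1699, 0.2594, 0.2416, 0.2100, 0.0197, 0.0175, 0.0085, 0.0000, 0.0000]  mean=0.1832  Neff=4.9411  idx=[2, 5, 5, 5, 6, 6, 6, 7, 7, 7, 7, 8, 8, 8]
step 2: w=[0.0007, 0.0336, 0.0336, 0.0336, 0.0687, 0.0687, 0.0687, 0.1004, 0.1004, 0.1004, 0.1004, 0.0968, 0.0968, 0.0968]  mean=0.4019  Neff=11.6224  idx=[1, 3, 4, 5, 6, 7, 8, 9, 9, 10, 11, 12, 12, 13]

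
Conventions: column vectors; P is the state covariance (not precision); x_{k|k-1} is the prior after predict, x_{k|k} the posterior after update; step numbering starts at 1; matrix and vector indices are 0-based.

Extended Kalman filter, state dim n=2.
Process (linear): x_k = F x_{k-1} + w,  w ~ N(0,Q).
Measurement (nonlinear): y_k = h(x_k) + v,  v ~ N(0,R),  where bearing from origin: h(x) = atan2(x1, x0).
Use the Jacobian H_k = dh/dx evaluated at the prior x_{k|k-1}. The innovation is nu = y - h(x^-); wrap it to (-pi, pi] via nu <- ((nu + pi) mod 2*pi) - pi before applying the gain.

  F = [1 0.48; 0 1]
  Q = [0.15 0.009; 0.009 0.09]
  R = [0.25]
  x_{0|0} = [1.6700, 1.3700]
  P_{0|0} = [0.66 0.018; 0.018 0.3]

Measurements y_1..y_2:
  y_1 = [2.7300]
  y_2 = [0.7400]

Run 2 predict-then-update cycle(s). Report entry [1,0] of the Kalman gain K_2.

K[1,0] = 0.1087

step 1: x^-=[2.3276, 1.3700]  P^-=[0.8964 0.1710; 0.1710 0.3900]  H_jac=[-0.1878 0.3191]  S=[0.3008]  K=[-0.3782; 0.3069]  nu=[2.1980]  x^+=[1.4962, 2.0446]  P^+=[0.8534 0.2059; 0.2059 0.3617]
step 2: x^-=[2.4776, 2.0446]  P^-=[1.2844 0.3885; 0.3885 0.4517]  H_jac=[-0.1981 0.2401]  S=[0.2895]  K=[-0.5568; 0.1087]  nu=[0.0501]  x^+=[2.4497, 2.0500]  P^+=[1.1946 0.4060; 0.4060 0.4482]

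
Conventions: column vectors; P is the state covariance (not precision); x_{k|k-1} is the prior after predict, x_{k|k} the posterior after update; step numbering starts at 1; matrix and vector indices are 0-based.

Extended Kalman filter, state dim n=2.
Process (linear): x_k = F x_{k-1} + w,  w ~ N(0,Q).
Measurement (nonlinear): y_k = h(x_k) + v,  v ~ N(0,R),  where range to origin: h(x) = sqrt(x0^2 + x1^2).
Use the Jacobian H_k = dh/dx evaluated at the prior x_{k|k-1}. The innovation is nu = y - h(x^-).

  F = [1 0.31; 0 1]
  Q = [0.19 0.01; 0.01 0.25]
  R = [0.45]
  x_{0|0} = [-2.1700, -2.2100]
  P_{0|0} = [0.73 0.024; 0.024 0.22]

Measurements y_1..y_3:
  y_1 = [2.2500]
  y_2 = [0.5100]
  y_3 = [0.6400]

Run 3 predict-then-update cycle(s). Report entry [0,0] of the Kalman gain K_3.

step 1: x^-=[-2.8551, -2.2100]  P^-=[0.9560 0.1022; 0.1022 0.4700]  H_jac=[-0.7908 -0.6121]  S=[1.3229]  K=[-0.6188; -0.2786]  nu=[-1.3605]  x^+=[-2.0133, -1.8310]  P^+=[0.4495 -0.1258; -0.1258 0.3673]
step 2: x^-=[-2.5809, -1.8310]  P^-=[0.5968 -0.0019; -0.0019 0.6173]  H_jac=[-0.8156 -0.5786]  S=[1.0518]  K=[-0.4617; -0.3381]  nu=[-2.6544]  x^+=[-1.3554, -0.9336]  P^+=[0.3726 -0.1661; -0.1661 0.4971]
step 3: x^-=[-1.6448, -0.9336]  P^-=[0.5074 -0.0020; -0.0020 0.7471]  H_jac=[-0.8697 -0.4936]  S=[1.0140]  K=[-0.4341; -0.3619]  nu=[-1.2512]  x^+=[-1.1015, -0.4807]  P^+=[0.3162 -0.1614; -0.1614 0.6143]

K[0,0] = -0.4341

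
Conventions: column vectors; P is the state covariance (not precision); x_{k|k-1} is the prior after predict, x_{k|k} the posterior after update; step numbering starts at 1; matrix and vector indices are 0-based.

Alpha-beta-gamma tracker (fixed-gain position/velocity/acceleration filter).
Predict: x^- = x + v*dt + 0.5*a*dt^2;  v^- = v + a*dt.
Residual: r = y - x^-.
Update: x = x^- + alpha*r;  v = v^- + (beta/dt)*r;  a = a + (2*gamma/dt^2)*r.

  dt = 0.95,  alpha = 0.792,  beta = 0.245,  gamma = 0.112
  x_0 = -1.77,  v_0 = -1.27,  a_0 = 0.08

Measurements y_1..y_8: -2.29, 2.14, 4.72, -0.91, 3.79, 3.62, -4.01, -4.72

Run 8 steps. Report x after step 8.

step 1: x_pred=-2.9404  r=0.6504  x^+=-2.4253  v^+=-1.0263  a^+=0.2414
step 2: x_pred=-3.2913  r=5.4313  x^+=1.0103  v^+=0.6038  a^+=1.5895
step 3: x_pred=2.3011  r=2.4189  x^+=4.2169  v^+=2.7376  a^+=2.1898
step 4: x_pred=7.8058  r=-8.7158  x^+=0.9029  v^+=2.5702  a^+=0.0266
step 5: x_pred=3.3566  r=0.4334  x^+=3.6998  v^+=2.7072  a^+=0.1342
step 6: x_pred=6.3323  r=-2.7123  x^+=4.1841  v^+=2.1352  a^+=-0.5390
step 7: x_pred=5.9694  r=-9.9794  x^+=-1.9343  v^+=-0.9505  a^+=-3.0159
step 8: x_pred=-4.1982  r=-0.5218  x^+=-4.6115  v^+=-3.9502  a^+=-3.1454

x_post = -4.6115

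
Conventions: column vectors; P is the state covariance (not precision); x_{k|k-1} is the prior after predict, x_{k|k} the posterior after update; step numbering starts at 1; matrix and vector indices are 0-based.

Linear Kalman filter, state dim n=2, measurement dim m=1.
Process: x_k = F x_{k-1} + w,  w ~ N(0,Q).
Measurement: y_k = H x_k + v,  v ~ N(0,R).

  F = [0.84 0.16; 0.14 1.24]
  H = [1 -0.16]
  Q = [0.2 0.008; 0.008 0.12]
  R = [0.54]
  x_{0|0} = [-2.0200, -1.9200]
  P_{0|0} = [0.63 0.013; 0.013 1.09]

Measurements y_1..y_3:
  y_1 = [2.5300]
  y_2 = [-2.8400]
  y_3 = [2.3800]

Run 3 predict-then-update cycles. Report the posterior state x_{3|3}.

step 1: x^-=[-2.0040, -2.6636]  P^-=[0.6759 0.3122; 0.3122 1.8128]  S=[1.1624]  K=[0.5385; 0.0190]  nu=[4.1078]  x^+=[0.2081, -2.5854]  P^+=[0.3388 0.3003; 0.3003 1.8124]
step 2: x^-=[-0.2389, -3.1768]  P^-=[0.5662 0.7269; 0.7269 3.0177]  S=[0.9508]  K=[0.4731; 0.2567]  nu=[-3.1094]  x^+=[-1.7101, -3.9750]  P^+=[0.3533 0.6114; 0.6114 2.9550]
step 3: x^-=[-2.0725, -5.1684]  P^-=[0.6893 1.2864; 1.2864 4.8828]  S=[0.9427]  K=[0.5129; 0.5358]  nu=[3.6255]  x^+=[-0.2130, -3.2257]  P^+=[0.4413 1.0273; 1.0273 4.6122]

x_post = [-0.2130, -3.2257]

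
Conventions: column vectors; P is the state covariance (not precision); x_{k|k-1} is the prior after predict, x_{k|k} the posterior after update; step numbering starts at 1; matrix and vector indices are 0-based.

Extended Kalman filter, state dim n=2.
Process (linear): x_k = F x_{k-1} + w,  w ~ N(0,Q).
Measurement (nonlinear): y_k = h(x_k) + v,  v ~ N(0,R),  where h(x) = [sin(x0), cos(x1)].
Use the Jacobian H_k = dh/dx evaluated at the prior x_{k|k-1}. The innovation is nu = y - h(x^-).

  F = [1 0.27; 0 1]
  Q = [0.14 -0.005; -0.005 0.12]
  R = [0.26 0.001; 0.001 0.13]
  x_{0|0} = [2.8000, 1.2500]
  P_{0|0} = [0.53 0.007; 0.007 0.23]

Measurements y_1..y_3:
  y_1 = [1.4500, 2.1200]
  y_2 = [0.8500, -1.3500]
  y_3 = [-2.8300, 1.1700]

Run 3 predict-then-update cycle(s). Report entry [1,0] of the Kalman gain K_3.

K[1,0] = -0.0380

step 1: x^-=[3.1375, 1.2500]  P^-=[0.6905 0.0641; 0.0641 0.3500]  H_jac=[-1.0000 0.0000; 0.0000 -0.9490]  S=[0.9505 0.0618; 0.0618 0.4452]  K=[-0.7241 -0.0361; -0.0191 -0.7434]  nu=[1.4459, 1.8047]  x^+=[2.0254, -0.1192]  P^+=[0.1883 0.0057; 0.0057 0.1019]
step 2: x^-=[1.9932, -0.1192]  P^-=[0.3388 0.0282; 0.0282 0.2219]  H_jac=[-0.4100 0.0000; 0.0000 0.1189]  S=[0.3169 -0.0004; -0.0004 0.1331]  K=[-0.4382 0.0240; -0.0362 0.1981]  nu=[-0.0621, -2.3429]  x^+=[1.9643, -0.5810]  P^+=[0.2779 0.0225; 0.0225 0.2162]
step 3: x^-=[1.8074, -0.5810]  P^-=[0.4458 0.0759; 0.0759 0.3362]  H_jac=[-0.2344 0.0000; 0.0000 0.5488]  S=[0.2845 -0.0088; -0.0088 0.2313]  K=[-0.3622 0.1664; -0.0380 0.7964]  nu=[-3.8021, 0.3341]  x^+=[3.2401, -0.1704]  P^+=[0.4010 0.0387; 0.0387 0.1886]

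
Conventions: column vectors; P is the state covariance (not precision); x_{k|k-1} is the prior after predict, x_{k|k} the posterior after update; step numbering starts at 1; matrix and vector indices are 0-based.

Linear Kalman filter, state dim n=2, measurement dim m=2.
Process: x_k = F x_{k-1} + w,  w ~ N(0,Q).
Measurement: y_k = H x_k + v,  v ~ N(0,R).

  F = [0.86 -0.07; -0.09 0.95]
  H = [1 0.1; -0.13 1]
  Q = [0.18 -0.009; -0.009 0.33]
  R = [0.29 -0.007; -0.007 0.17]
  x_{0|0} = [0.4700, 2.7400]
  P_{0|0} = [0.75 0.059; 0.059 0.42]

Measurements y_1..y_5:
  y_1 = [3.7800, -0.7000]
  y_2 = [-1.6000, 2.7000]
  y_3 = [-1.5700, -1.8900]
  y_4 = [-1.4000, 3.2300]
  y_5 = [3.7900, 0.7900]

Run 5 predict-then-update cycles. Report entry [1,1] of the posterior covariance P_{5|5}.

step 1: x^-=[0.2124, 2.5607]  P^-=[0.7297 -0.0464; -0.0464 0.7050]  S=[1.0174 -0.0772; -0.0772 0.8994]  K=[0.7053 -0.0966; 0.0842 0.7978]  nu=[3.3115, -3.2331]  x^+=[2.8601, 0.2601]  P^+=[0.2047 0.0053; 0.0053 0.1357]
step 2: x^-=[2.4415, -0.0103]  P^-=[0.3314 -0.0295; -0.0295 0.4532]  S=[0.6200 -0.0339; -0.0339 0.6365]  K=[0.5250 -0.0861; 0.0649 0.7216]  nu=[-4.0405, 3.0277]  x^+=[0.0594, 1.9120]  P^+=[0.1527 0.0015; 0.0015 0.1224]
step 3: x^-=[-0.0828, 1.8111]  P^-=[0.2934 -0.0277; -0.0277 0.4414]  S=[0.5822 -0.0283; -0.0283 0.6236]  K=[0.4951 -0.0831; 0.0631 0.7165]  nu=[-1.6683, -3.7118]  x^+=[-0.6003, -0.9539]  P^+=[0.1440 0.0011; 0.0011 0.1215]
step 4: x^-=[-0.4495, -0.8522]  P^-=[0.2870 -0.0273; -0.0273 0.4406]  S=[0.5759 -0.0272; -0.0272 0.6226]  K=[0.4897 -0.0824; 0.0629 0.7162]  nu=[-0.8653, 4.0237]  x^+=[-1.2047, 1.9752]  P^+=[0.1425 0.0011; 0.0011 0.1215]
step 5: x^-=[-1.1743, 1.9849]  P^-=[0.2858 -0.0272; -0.0272 0.4406]  S=[0.5748 -0.0270; -0.0270 0.6225]  K=[0.4887 -0.0822; 0.0629 0.7162]  nu=[4.7658, -1.3475]  x^+=[1.2655, 1.3196]  P^+=[0.1422 0.0011; 0.0011 0.1215]

P_post[1,1] = 0.1215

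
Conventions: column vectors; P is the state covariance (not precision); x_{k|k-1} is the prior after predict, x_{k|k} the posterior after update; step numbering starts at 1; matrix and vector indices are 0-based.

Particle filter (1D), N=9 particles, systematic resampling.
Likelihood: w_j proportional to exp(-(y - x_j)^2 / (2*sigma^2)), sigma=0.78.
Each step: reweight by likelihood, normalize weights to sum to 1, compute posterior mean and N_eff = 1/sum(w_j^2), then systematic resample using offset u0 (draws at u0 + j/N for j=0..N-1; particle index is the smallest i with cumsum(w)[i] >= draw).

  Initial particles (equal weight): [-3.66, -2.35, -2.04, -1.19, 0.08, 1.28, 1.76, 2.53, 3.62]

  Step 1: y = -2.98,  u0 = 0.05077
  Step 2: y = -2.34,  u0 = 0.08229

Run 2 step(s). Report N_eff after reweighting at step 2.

N_eff = 7.3429

step 1: w=[0.3486, 0.3679, 0.2466, 0.0366, 0.0002, 0.0000, 0.0000, 0.0000, 0.0000]  mean=-2.6872  Neff=3.1343  idx=[0, 0, 0, 1, 1, 1, 2, 2, 2]
step 2: w=[0.0367, 0.0367, 0.0367, 0.1538, 0.1538, 0.1538, 0.1428, 0.1428, 0.1428]  mean=-2.3615  Neff=7.3429  idx=[2, 3, 4, 4, 5, 6, 7, 8, 8]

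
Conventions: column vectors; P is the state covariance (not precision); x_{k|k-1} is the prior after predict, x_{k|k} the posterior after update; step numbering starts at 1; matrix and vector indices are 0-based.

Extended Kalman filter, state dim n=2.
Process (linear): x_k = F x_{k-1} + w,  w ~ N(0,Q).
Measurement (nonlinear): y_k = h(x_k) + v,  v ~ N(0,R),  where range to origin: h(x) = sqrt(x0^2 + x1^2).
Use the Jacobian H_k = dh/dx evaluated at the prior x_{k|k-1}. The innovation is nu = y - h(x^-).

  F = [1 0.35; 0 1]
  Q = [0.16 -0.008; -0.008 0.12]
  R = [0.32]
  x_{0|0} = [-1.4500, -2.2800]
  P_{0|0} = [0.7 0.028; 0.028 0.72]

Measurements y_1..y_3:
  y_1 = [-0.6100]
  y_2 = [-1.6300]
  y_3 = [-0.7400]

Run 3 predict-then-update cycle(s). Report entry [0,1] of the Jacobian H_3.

step 1: x^-=[-2.2480, -2.2800]  P^-=[0.9678 0.2720; 0.2720 0.8400]  H_jac=[-0.7021 -0.7121]  S=[1.4950]  K=[-0.5841; -0.5279]  nu=[-3.8119]  x^+=[-0.0216, -0.2679]  P^+=[0.4578 -0.1889; -0.1889 0.4235]
step 2: x^-=[-0.1154, -0.2679]  P^-=[0.5374 -0.0487; -0.0487 0.5435]  H_jac=[-0.3955 -0.9185]  S=[0.8271]  K=[-0.2029; -0.5802]  nu=[-1.9217]  x^+=[0.2746, 0.8470]  P^+=[0.5034 -0.1461; -0.1461 0.2650]
step 3: x^-=[0.5710, 0.8470]  P^-=[0.5936 -0.0613; -0.0613 0.3850]  H_jac=[0.5590 0.8292]  S=[0.7134]  K=[0.3939; 0.3995]  nu=[-1.7615]  x^+=[-0.1228, 0.1433]  P^+=[0.4829 -0.1736; -0.1736 0.2712]

H_jac[0,1] = 0.8292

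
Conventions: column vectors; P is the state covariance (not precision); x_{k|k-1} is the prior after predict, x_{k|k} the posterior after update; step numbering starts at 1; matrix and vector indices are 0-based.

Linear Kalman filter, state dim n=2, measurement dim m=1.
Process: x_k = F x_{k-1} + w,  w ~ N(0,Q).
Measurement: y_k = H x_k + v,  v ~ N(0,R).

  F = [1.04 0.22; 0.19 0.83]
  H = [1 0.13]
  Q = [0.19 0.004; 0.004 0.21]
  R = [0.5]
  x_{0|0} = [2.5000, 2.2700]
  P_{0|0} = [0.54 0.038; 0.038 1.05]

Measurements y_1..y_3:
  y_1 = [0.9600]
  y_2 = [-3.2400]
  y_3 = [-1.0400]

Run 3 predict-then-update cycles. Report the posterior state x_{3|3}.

step 1: x^-=[3.0994, 2.3591]  P^-=[0.8423 0.3368; 0.3368 0.9648]  S=[1.4462]  K=[0.6127; 0.3196]  nu=[-2.4461]  x^+=[1.6007, 1.5772]  P^+=[0.2994 0.0536; 0.0536 0.8171]
step 2: x^-=[2.0117, 1.6132]  P^-=[0.5779 0.2609; 0.2609 0.8006]  S=[1.1592]  K=[0.5278; 0.3148]  nu=[-5.4614]  x^+=[-0.8706, -0.1061]  P^+=[0.2550 0.0683; 0.0683 0.6857]
step 3: x^-=[-0.9288, -0.2535]  P^-=[0.5302 0.2414; 0.2414 0.7131]  S=[1.1050]  K=[0.5082; 0.3023]  nu=[-0.0783]  x^+=[-0.9686, -0.2771]  P^+=[0.2448 0.0716; 0.0716 0.6121]

x_post = [-0.9686, -0.2771]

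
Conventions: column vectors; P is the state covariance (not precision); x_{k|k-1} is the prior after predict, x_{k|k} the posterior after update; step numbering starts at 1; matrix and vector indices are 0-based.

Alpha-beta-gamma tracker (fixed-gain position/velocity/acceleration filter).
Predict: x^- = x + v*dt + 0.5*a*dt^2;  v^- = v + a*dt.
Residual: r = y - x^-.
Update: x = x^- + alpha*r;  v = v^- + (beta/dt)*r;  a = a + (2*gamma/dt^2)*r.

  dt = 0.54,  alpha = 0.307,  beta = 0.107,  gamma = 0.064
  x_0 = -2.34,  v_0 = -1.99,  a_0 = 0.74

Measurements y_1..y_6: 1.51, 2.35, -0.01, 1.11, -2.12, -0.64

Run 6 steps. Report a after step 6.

step 1: x_pred=-3.3067  r=4.8167  x^+=-1.8280  v^+=-0.6360  a^+=2.8543
step 2: x_pred=-1.7552  r=4.1052  x^+=-0.4949  v^+=1.7188  a^+=4.6564
step 3: x_pred=1.1121  r=-1.1221  x^+=0.7676  v^+=4.0109  a^+=4.1638
step 4: x_pred=3.5406  r=-2.4306  x^+=2.7944  v^+=5.7777  a^+=3.0969
step 5: x_pred=6.3659  r=-8.4859  x^+=3.7607  v^+=5.7686  a^+=-0.6281
step 6: x_pred=6.7842  r=-7.4242  x^+=4.5050  v^+=3.9583  a^+=-3.8870

a_post = -3.8870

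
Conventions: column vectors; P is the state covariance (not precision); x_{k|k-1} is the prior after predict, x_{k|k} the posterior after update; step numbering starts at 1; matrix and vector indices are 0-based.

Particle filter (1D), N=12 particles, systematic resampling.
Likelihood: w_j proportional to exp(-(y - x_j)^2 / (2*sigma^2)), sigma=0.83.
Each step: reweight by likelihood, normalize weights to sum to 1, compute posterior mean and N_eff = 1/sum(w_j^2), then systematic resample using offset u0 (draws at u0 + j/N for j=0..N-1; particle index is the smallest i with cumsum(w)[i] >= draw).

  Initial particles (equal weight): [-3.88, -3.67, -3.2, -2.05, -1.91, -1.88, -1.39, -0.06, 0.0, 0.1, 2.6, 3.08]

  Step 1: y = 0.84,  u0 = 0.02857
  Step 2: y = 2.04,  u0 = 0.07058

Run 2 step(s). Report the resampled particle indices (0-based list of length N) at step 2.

resampled_idx = [2, 4, 7, 8, 10, 11, 11, 11, 11, 11, 11, 11]

step 1: w=[0.0000, 0.0000, 0.0000, 0.0012, 0.0021, 0.0023, 0.0136, 0.2782, 0.3001, 0.3366, 0.0529, 0.0131]  mean=0.1653  Neff=3.5224  idx=[7, 7, 7, 7, 8, 8, 8, 9, 9, 9, 9, 10]
step 2: w=[0.0298, 0.0298, 0.0298, 0.0298, 0.0357, 0.0357, 0.0357, 0.0477, 0.0477, 0.0477, 0.0477, 0.5830]  mean=1.5276  Neff=2.8064  idx=[2, 4, 7, 8, 10, 11, 11, 11, 11, 11, 11, 11]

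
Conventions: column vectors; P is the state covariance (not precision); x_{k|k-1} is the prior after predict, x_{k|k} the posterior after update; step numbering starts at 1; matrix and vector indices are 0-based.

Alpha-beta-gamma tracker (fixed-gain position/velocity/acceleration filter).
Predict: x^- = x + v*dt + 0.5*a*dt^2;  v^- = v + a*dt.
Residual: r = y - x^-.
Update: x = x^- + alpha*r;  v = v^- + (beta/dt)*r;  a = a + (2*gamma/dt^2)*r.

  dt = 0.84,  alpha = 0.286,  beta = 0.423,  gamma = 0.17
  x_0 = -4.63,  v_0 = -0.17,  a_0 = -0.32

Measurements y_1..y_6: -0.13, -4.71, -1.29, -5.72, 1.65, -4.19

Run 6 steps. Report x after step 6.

x_post = -3.7904

step 1: x_pred=-4.8857  r=4.7557  x^+=-3.5256  v^+=1.9560  a^+=1.9716
step 2: x_pred=-1.1869  r=-3.5231  x^+=-2.1945  v^+=1.8380  a^+=0.2740
step 3: x_pred=-0.5539  r=-0.7361  x^+=-0.7644  v^+=1.6975  a^+=-0.0807
step 4: x_pred=0.6330  r=-6.3530  x^+=-1.1840  v^+=-1.5695  a^+=-3.1420
step 5: x_pred=-3.6108  r=5.2608  x^+=-2.1062  v^+=-1.5595  a^+=-0.6070
step 6: x_pred=-3.6304  r=-0.5596  x^+=-3.7904  v^+=-2.3512  a^+=-0.8766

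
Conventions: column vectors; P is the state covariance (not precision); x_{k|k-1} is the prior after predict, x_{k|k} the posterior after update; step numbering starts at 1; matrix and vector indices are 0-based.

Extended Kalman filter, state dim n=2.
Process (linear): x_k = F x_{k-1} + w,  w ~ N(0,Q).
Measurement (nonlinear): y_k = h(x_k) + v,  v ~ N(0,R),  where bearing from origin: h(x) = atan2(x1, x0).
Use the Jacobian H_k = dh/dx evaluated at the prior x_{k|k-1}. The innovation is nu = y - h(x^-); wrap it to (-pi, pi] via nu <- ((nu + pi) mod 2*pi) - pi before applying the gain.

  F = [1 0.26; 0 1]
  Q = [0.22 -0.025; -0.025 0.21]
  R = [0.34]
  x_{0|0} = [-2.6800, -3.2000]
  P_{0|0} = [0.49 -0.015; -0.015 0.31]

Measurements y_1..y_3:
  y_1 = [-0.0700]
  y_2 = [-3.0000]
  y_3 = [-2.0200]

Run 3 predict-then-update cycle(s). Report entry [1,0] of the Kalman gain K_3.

K[1,0] = -0.2455

step 1: x^-=[-3.5120, -3.2000]  P^-=[0.7232 0.0406; 0.0406 0.5200]  H_jac=[0.1418 -0.1556]  S=[0.3653]  K=[0.2633; -0.2057]  nu=[2.3326]  x^+=[-2.8978, -3.6798]  P^+=[0.6978 0.0604; 0.0604 0.5045]
step 2: x^-=[-3.8545, -3.6798]  P^-=[0.9833 0.1666; 0.1666 0.7145]  H_jac=[0.1296 -0.1357]  S=[0.3638]  K=[0.2881; -0.2073]  nu=[-0.6206]  x^+=[-4.0333, -3.5512]  P^+=[0.9531 0.1883; 0.1883 0.6989]
step 3: x^-=[-4.9566, -3.5512]  P^-=[1.3183 0.3450; 0.3450 0.9089]  H_jac=[0.0955 -0.1333]  S=[0.3594]  K=[0.2224; -0.2455]  nu=[0.4999]  x^+=[-4.8455, -3.6739]  P^+=[1.3005 0.3646; 0.3646 0.8873]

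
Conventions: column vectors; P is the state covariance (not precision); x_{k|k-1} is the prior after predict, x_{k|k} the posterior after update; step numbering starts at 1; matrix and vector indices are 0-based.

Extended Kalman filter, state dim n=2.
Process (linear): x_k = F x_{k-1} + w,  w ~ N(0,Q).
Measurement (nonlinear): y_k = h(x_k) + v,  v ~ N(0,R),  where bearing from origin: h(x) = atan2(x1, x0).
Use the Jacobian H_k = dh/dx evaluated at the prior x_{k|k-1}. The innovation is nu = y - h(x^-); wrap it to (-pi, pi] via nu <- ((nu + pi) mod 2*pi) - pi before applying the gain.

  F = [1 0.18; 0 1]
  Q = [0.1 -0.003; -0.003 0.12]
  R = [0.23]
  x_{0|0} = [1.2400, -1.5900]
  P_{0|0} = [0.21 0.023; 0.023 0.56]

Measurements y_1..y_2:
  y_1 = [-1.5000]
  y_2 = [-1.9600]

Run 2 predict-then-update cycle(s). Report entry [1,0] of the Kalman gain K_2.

step 1: x^-=[0.9538, -1.5900]  P^-=[0.3364 0.1208; 0.1208 0.6800]  H_jac=[0.4625 0.2774]  S=[0.3853]  K=[0.4908; 0.6346]  nu=[-0.4695]  x^+=[0.7234, -1.8880]  P^+=[0.2436 0.0008; 0.0008 0.5248]
step 2: x^-=[0.3835, -1.8880]  P^-=[0.3609 0.0922; 0.0922 0.6448]  H_jac=[0.5087 0.1033]  S=[0.3400]  K=[0.5680; 0.3340]  nu=[-0.5896]  x^+=[0.0486, -2.0849]  P^+=[0.2512 0.0277; 0.0277 0.6069]

K[1,0] = 0.3340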